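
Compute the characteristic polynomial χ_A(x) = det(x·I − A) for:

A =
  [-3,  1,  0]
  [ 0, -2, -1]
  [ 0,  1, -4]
x^3 + 9*x^2 + 27*x + 27

Expanding det(x·I − A) (e.g. by cofactor expansion or by noting that A is similar to its Jordan form J, which has the same characteristic polynomial as A) gives
  χ_A(x) = x^3 + 9*x^2 + 27*x + 27
which factors as (x + 3)^3. The eigenvalues (with algebraic multiplicities) are λ = -3 with multiplicity 3.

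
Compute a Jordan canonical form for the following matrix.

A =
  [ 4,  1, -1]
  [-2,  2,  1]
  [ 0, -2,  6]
J_3(4)

The characteristic polynomial is
  det(x·I − A) = x^3 - 12*x^2 + 48*x - 64 = (x - 4)^3

Eigenvalues and multiplicities (the geometric multiplicity of λ is n − rank(A − λI), which equals the number of Jordan blocks for λ):
  λ = 4: algebraic multiplicity = 3, geometric multiplicity = 1

Determining the block sizes for each eigenvalue:
  λ = 4: one block (gm = 1), so the single block has size am = 3 → block sizes [3]

Assembling the blocks gives a Jordan form
J =
  [4, 1, 0]
  [0, 4, 1]
  [0, 0, 4]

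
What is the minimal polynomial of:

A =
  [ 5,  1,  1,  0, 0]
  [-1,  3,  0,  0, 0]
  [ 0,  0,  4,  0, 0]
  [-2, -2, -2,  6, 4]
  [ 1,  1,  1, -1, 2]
x^3 - 12*x^2 + 48*x - 64

The characteristic polynomial is χ_A(x) = (x - 4)^5, so the eigenvalues are known. The minimal polynomial is
  m_A(x) = Π_λ (x − λ)^{k_λ}
where k_λ is the size of the *largest* Jordan block for λ (equivalently, the smallest k with (A − λI)^k v = 0 for every generalised eigenvector v of λ).

  λ = 4: largest Jordan block has size 3, contributing (x − 4)^3

So m_A(x) = (x - 4)^3 = x^3 - 12*x^2 + 48*x - 64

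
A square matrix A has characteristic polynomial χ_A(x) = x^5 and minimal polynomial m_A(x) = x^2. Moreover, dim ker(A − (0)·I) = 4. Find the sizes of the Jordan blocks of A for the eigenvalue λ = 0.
Block sizes for λ = 0: [2, 1, 1, 1]

Step 1 — from the characteristic polynomial, algebraic multiplicity of λ = 0 is 5. From dim ker(A − (0)·I) = 4, there are exactly 4 Jordan blocks for λ = 0.
Step 2 — from the minimal polynomial, the factor (x − 0)^2 tells us the largest block for λ = 0 has size 2.
Step 3 — with total size 5, 4 blocks, and largest block 2, the block sizes (in nonincreasing order) are [2, 1, 1, 1].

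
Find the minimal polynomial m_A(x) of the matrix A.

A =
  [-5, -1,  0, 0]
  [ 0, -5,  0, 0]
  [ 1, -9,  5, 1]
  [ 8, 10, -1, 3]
x^4 + 2*x^3 - 39*x^2 - 40*x + 400

The characteristic polynomial is χ_A(x) = (x - 4)^2*(x + 5)^2, so the eigenvalues are known. The minimal polynomial is
  m_A(x) = Π_λ (x − λ)^{k_λ}
where k_λ is the size of the *largest* Jordan block for λ (equivalently, the smallest k with (A − λI)^k v = 0 for every generalised eigenvector v of λ).

  λ = -5: largest Jordan block has size 2, contributing (x + 5)^2
  λ = 4: largest Jordan block has size 2, contributing (x − 4)^2

So m_A(x) = (x - 4)^2*(x + 5)^2 = x^4 + 2*x^3 - 39*x^2 - 40*x + 400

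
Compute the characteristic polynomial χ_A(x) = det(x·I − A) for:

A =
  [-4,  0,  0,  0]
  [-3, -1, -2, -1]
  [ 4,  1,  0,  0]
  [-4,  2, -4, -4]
x^4 + 9*x^3 + 28*x^2 + 36*x + 16

Expanding det(x·I − A) (e.g. by cofactor expansion or by noting that A is similar to its Jordan form J, which has the same characteristic polynomial as A) gives
  χ_A(x) = x^4 + 9*x^3 + 28*x^2 + 36*x + 16
which factors as (x + 1)*(x + 2)^2*(x + 4). The eigenvalues (with algebraic multiplicities) are λ = -4 with multiplicity 1, λ = -2 with multiplicity 2, λ = -1 with multiplicity 1.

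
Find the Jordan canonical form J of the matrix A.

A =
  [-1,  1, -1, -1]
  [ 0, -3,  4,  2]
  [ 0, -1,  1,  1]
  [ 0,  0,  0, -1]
J_3(-1) ⊕ J_1(-1)

The characteristic polynomial is
  det(x·I − A) = x^4 + 4*x^3 + 6*x^2 + 4*x + 1 = (x + 1)^4

Eigenvalues and multiplicities (the geometric multiplicity of λ is n − rank(A − λI), which equals the number of Jordan blocks for λ):
  λ = -1: algebraic multiplicity = 4, geometric multiplicity = 2

Determining the block sizes for each eigenvalue:
  λ = -1: with am = 4 and gm = 2, the partition is not yet determined (e.g. several partitions of 4 into 2 parts exist). Let N = A − (-1)·I. Computing rank(N^1) = 2, rank(N^2) = 1, rank(N^3) = 0; the number of blocks of size ≥ j is rank(N^{j−1}) − rank(N^j), giving [2, 1, 1]. So we have 1 block(s) of size 3, 1 block(s) of size 1 → block sizes [3, 1]

Assembling the blocks gives a Jordan form
J =
  [-1,  1,  0,  0]
  [ 0, -1,  1,  0]
  [ 0,  0, -1,  0]
  [ 0,  0,  0, -1]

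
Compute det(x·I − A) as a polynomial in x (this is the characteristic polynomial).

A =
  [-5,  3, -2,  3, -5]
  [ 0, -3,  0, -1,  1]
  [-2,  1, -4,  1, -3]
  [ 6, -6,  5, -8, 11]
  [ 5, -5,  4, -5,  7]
x^5 + 13*x^4 + 67*x^3 + 171*x^2 + 216*x + 108

Expanding det(x·I − A) (e.g. by cofactor expansion or by noting that A is similar to its Jordan form J, which has the same characteristic polynomial as A) gives
  χ_A(x) = x^5 + 13*x^4 + 67*x^3 + 171*x^2 + 216*x + 108
which factors as (x + 2)^2*(x + 3)^3. The eigenvalues (with algebraic multiplicities) are λ = -3 with multiplicity 3, λ = -2 with multiplicity 2.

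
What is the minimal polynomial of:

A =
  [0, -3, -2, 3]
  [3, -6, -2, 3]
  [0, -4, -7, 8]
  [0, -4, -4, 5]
x^3 + 5*x^2 + 7*x + 3

The characteristic polynomial is χ_A(x) = (x + 1)^2*(x + 3)^2, so the eigenvalues are known. The minimal polynomial is
  m_A(x) = Π_λ (x − λ)^{k_λ}
where k_λ is the size of the *largest* Jordan block for λ (equivalently, the smallest k with (A − λI)^k v = 0 for every generalised eigenvector v of λ).

  λ = -3: largest Jordan block has size 1, contributing (x + 3)
  λ = -1: largest Jordan block has size 2, contributing (x + 1)^2

So m_A(x) = (x + 1)^2*(x + 3) = x^3 + 5*x^2 + 7*x + 3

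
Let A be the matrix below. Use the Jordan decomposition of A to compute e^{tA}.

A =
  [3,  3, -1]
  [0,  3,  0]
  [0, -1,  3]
e^{tA} =
  [exp(3*t), t^2*exp(3*t)/2 + 3*t*exp(3*t), -t*exp(3*t)]
  [0, exp(3*t), 0]
  [0, -t*exp(3*t), exp(3*t)]

Strategy: write A = P · J · P⁻¹ where J is a Jordan canonical form, so e^{tA} = P · e^{tJ} · P⁻¹, and e^{tJ} can be computed block-by-block.

A has Jordan form
J =
  [3, 1, 0]
  [0, 3, 1]
  [0, 0, 3]
(up to reordering of blocks).

Per-block formulas:
  For a 3×3 Jordan block J_3(3): exp(t · J_3(3)) = e^(3t)·(I + t·N + (t^2/2)·N^2), where N is the 3×3 nilpotent shift.

After assembling e^{tJ} and conjugating by P, we get:

e^{tA} =
  [exp(3*t), t^2*exp(3*t)/2 + 3*t*exp(3*t), -t*exp(3*t)]
  [0, exp(3*t), 0]
  [0, -t*exp(3*t), exp(3*t)]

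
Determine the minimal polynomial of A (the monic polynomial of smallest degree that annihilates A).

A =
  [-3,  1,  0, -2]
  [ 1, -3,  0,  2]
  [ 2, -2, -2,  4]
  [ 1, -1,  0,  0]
x^2 + 4*x + 4

The characteristic polynomial is χ_A(x) = (x + 2)^4, so the eigenvalues are known. The minimal polynomial is
  m_A(x) = Π_λ (x − λ)^{k_λ}
where k_λ is the size of the *largest* Jordan block for λ (equivalently, the smallest k with (A − λI)^k v = 0 for every generalised eigenvector v of λ).

  λ = -2: largest Jordan block has size 2, contributing (x + 2)^2

So m_A(x) = (x + 2)^2 = x^2 + 4*x + 4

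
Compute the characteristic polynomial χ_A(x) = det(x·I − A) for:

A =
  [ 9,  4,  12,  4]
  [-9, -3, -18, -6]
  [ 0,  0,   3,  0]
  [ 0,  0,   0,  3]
x^4 - 12*x^3 + 54*x^2 - 108*x + 81

Expanding det(x·I − A) (e.g. by cofactor expansion or by noting that A is similar to its Jordan form J, which has the same characteristic polynomial as A) gives
  χ_A(x) = x^4 - 12*x^3 + 54*x^2 - 108*x + 81
which factors as (x - 3)^4. The eigenvalues (with algebraic multiplicities) are λ = 3 with multiplicity 4.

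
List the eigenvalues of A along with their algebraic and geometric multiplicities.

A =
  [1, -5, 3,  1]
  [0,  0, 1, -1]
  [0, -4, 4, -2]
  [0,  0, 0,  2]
λ = 1: alg = 1, geom = 1; λ = 2: alg = 3, geom = 2

Step 1 — factor the characteristic polynomial to read off the algebraic multiplicities:
  χ_A(x) = (x - 2)^3*(x - 1)

Step 2 — compute geometric multiplicities via the rank-nullity identity g(λ) = n − rank(A − λI):
  rank(A − (1)·I) = 3, so dim ker(A − (1)·I) = n − 3 = 1
  rank(A − (2)·I) = 2, so dim ker(A − (2)·I) = n − 2 = 2

Summary:
  λ = 1: algebraic multiplicity = 1, geometric multiplicity = 1
  λ = 2: algebraic multiplicity = 3, geometric multiplicity = 2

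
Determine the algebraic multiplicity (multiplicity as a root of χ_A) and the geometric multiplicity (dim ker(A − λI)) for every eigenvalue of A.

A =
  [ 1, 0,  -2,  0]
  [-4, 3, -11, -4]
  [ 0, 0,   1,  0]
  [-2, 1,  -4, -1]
λ = 1: alg = 4, geom = 2

Step 1 — factor the characteristic polynomial to read off the algebraic multiplicities:
  χ_A(x) = (x - 1)^4

Step 2 — compute geometric multiplicities via the rank-nullity identity g(λ) = n − rank(A − λI):
  rank(A − (1)·I) = 2, so dim ker(A − (1)·I) = n − 2 = 2

Summary:
  λ = 1: algebraic multiplicity = 4, geometric multiplicity = 2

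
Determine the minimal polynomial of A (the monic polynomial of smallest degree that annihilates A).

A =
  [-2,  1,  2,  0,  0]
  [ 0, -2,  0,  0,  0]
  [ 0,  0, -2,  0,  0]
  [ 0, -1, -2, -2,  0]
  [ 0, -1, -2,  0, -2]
x^2 + 4*x + 4

The characteristic polynomial is χ_A(x) = (x + 2)^5, so the eigenvalues are known. The minimal polynomial is
  m_A(x) = Π_λ (x − λ)^{k_λ}
where k_λ is the size of the *largest* Jordan block for λ (equivalently, the smallest k with (A − λI)^k v = 0 for every generalised eigenvector v of λ).

  λ = -2: largest Jordan block has size 2, contributing (x + 2)^2

So m_A(x) = (x + 2)^2 = x^2 + 4*x + 4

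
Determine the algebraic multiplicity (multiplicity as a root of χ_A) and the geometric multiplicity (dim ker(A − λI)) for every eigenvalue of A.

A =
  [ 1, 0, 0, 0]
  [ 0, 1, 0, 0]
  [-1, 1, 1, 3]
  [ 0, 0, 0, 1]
λ = 1: alg = 4, geom = 3

Step 1 — factor the characteristic polynomial to read off the algebraic multiplicities:
  χ_A(x) = (x - 1)^4

Step 2 — compute geometric multiplicities via the rank-nullity identity g(λ) = n − rank(A − λI):
  rank(A − (1)·I) = 1, so dim ker(A − (1)·I) = n − 1 = 3

Summary:
  λ = 1: algebraic multiplicity = 4, geometric multiplicity = 3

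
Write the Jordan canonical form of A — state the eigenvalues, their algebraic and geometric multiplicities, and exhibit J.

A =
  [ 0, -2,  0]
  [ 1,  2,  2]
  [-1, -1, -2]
J_3(0)

The characteristic polynomial is
  det(x·I − A) = x^3

Eigenvalues and multiplicities (the geometric multiplicity of λ is n − rank(A − λI), which equals the number of Jordan blocks for λ):
  λ = 0: algebraic multiplicity = 3, geometric multiplicity = 1

Determining the block sizes for each eigenvalue:
  λ = 0: one block (gm = 1), so the single block has size am = 3 → block sizes [3]

Assembling the blocks gives a Jordan form
J =
  [0, 1, 0]
  [0, 0, 1]
  [0, 0, 0]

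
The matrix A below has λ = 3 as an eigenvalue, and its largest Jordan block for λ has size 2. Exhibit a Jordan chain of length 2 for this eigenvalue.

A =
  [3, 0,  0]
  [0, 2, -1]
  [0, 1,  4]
A Jordan chain for λ = 3 of length 2:
v_1 = (0, -1, 1)ᵀ
v_2 = (0, 1, 0)ᵀ

Let N = A − (3)·I. We want v_2 with N^2 v_2 = 0 but N^1 v_2 ≠ 0; then v_{j-1} := N · v_j for j = 2, …, 2.

Pick v_2 = (0, 1, 0)ᵀ.
Then v_1 = N · v_2 = (0, -1, 1)ᵀ.

Sanity check: (A − (3)·I) v_1 = (0, 0, 0)ᵀ = 0. ✓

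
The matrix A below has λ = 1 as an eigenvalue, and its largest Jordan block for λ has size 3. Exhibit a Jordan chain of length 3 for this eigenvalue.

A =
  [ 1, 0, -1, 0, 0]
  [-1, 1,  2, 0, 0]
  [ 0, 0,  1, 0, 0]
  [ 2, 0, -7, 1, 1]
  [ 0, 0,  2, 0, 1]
A Jordan chain for λ = 1 of length 3:
v_1 = (0, 1, 0, 0, 0)ᵀ
v_2 = (-1, 2, 0, -7, 2)ᵀ
v_3 = (0, 0, 1, 0, 0)ᵀ

Let N = A − (1)·I. We want v_3 with N^3 v_3 = 0 but N^2 v_3 ≠ 0; then v_{j-1} := N · v_j for j = 3, …, 2.

Pick v_3 = (0, 0, 1, 0, 0)ᵀ.
Then v_2 = N · v_3 = (-1, 2, 0, -7, 2)ᵀ.
Then v_1 = N · v_2 = (0, 1, 0, 0, 0)ᵀ.

Sanity check: (A − (1)·I) v_1 = (0, 0, 0, 0, 0)ᵀ = 0. ✓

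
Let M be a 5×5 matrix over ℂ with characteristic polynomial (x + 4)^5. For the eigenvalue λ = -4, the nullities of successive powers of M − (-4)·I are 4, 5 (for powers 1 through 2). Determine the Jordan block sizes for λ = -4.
Block sizes for λ = -4: [2, 1, 1, 1]

From the dimensions of kernels of powers, the number of Jordan blocks of size at least j is d_j − d_{j−1} where d_j = dim ker(N^j) (with d_0 = 0). Computing the differences gives [4, 1].
The number of blocks of size exactly k is (#blocks of size ≥ k) − (#blocks of size ≥ k + 1), so the partition is: 3 block(s) of size 1, 1 block(s) of size 2.
In nonincreasing order the block sizes are [2, 1, 1, 1].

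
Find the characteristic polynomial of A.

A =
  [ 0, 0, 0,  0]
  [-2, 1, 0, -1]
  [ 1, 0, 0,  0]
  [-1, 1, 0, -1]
x^4

Expanding det(x·I − A) (e.g. by cofactor expansion or by noting that A is similar to its Jordan form J, which has the same characteristic polynomial as A) gives
  χ_A(x) = x^4
which factors as x^4. The eigenvalues (with algebraic multiplicities) are λ = 0 with multiplicity 4.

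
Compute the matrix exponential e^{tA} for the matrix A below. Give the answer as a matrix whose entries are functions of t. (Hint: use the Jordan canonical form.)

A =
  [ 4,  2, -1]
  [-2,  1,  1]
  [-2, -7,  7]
e^{tA} =
  [-t^2*exp(4*t) + exp(4*t), t^2*exp(4*t)/2 + 2*t*exp(4*t), -t^2*exp(4*t)/2 - t*exp(4*t)]
  [2*t^2*exp(4*t) - 2*t*exp(4*t), -t^2*exp(4*t) - 3*t*exp(4*t) + exp(4*t), t^2*exp(4*t) + t*exp(4*t)]
  [4*t^2*exp(4*t) - 2*t*exp(4*t), -2*t^2*exp(4*t) - 7*t*exp(4*t), 2*t^2*exp(4*t) + 3*t*exp(4*t) + exp(4*t)]

Strategy: write A = P · J · P⁻¹ where J is a Jordan canonical form, so e^{tA} = P · e^{tJ} · P⁻¹, and e^{tJ} can be computed block-by-block.

A has Jordan form
J =
  [4, 1, 0]
  [0, 4, 1]
  [0, 0, 4]
(up to reordering of blocks).

Per-block formulas:
  For a 3×3 Jordan block J_3(4): exp(t · J_3(4)) = e^(4t)·(I + t·N + (t^2/2)·N^2), where N is the 3×3 nilpotent shift.

After assembling e^{tJ} and conjugating by P, we get:

e^{tA} =
  [-t^2*exp(4*t) + exp(4*t), t^2*exp(4*t)/2 + 2*t*exp(4*t), -t^2*exp(4*t)/2 - t*exp(4*t)]
  [2*t^2*exp(4*t) - 2*t*exp(4*t), -t^2*exp(4*t) - 3*t*exp(4*t) + exp(4*t), t^2*exp(4*t) + t*exp(4*t)]
  [4*t^2*exp(4*t) - 2*t*exp(4*t), -2*t^2*exp(4*t) - 7*t*exp(4*t), 2*t^2*exp(4*t) + 3*t*exp(4*t) + exp(4*t)]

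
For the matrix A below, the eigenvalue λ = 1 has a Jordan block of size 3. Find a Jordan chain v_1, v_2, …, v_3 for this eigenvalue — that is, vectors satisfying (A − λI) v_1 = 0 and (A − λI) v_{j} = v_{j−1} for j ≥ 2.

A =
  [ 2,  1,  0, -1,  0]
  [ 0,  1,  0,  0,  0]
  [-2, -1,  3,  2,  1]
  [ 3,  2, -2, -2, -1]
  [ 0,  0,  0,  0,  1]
A Jordan chain for λ = 1 of length 3:
v_1 = (-2, 0, 0, -2, 0)ᵀ
v_2 = (1, 0, -2, 3, 0)ᵀ
v_3 = (1, 0, 0, 0, 0)ᵀ

Let N = A − (1)·I. We want v_3 with N^3 v_3 = 0 but N^2 v_3 ≠ 0; then v_{j-1} := N · v_j for j = 3, …, 2.

Pick v_3 = (1, 0, 0, 0, 0)ᵀ.
Then v_2 = N · v_3 = (1, 0, -2, 3, 0)ᵀ.
Then v_1 = N · v_2 = (-2, 0, 0, -2, 0)ᵀ.

Sanity check: (A − (1)·I) v_1 = (0, 0, 0, 0, 0)ᵀ = 0. ✓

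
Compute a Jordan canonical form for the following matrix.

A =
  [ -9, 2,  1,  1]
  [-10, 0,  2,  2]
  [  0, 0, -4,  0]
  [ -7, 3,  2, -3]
J_3(-4) ⊕ J_1(-4)

The characteristic polynomial is
  det(x·I − A) = x^4 + 16*x^3 + 96*x^2 + 256*x + 256 = (x + 4)^4

Eigenvalues and multiplicities (the geometric multiplicity of λ is n − rank(A − λI), which equals the number of Jordan blocks for λ):
  λ = -4: algebraic multiplicity = 4, geometric multiplicity = 2

Determining the block sizes for each eigenvalue:
  λ = -4: with am = 4 and gm = 2, the partition is not yet determined (e.g. several partitions of 4 into 2 parts exist). Let N = A − (-4)·I. Computing rank(N^1) = 2, rank(N^2) = 1, rank(N^3) = 0; the number of blocks of size ≥ j is rank(N^{j−1}) − rank(N^j), giving [2, 1, 1]. So we have 1 block(s) of size 3, 1 block(s) of size 1 → block sizes [3, 1]

Assembling the blocks gives a Jordan form
J =
  [-4,  1,  0,  0]
  [ 0, -4,  1,  0]
  [ 0,  0, -4,  0]
  [ 0,  0,  0, -4]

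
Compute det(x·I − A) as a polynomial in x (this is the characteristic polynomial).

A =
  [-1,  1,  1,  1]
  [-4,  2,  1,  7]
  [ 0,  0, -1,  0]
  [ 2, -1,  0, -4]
x^4 + 4*x^3 + 6*x^2 + 4*x + 1

Expanding det(x·I − A) (e.g. by cofactor expansion or by noting that A is similar to its Jordan form J, which has the same characteristic polynomial as A) gives
  χ_A(x) = x^4 + 4*x^3 + 6*x^2 + 4*x + 1
which factors as (x + 1)^4. The eigenvalues (with algebraic multiplicities) are λ = -1 with multiplicity 4.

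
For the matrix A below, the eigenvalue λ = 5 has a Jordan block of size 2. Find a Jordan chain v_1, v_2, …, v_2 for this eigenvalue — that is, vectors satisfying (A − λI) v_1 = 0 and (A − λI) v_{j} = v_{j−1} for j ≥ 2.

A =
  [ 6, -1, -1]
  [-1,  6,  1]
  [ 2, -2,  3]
A Jordan chain for λ = 5 of length 2:
v_1 = (1, -1, 2)ᵀ
v_2 = (1, 0, 0)ᵀ

Let N = A − (5)·I. We want v_2 with N^2 v_2 = 0 but N^1 v_2 ≠ 0; then v_{j-1} := N · v_j for j = 2, …, 2.

Pick v_2 = (1, 0, 0)ᵀ.
Then v_1 = N · v_2 = (1, -1, 2)ᵀ.

Sanity check: (A − (5)·I) v_1 = (0, 0, 0)ᵀ = 0. ✓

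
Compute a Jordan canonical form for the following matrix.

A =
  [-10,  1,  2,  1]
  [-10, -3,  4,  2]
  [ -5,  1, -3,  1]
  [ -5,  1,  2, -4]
J_2(-5) ⊕ J_1(-5) ⊕ J_1(-5)

The characteristic polynomial is
  det(x·I − A) = x^4 + 20*x^3 + 150*x^2 + 500*x + 625 = (x + 5)^4

Eigenvalues and multiplicities (the geometric multiplicity of λ is n − rank(A − λI), which equals the number of Jordan blocks for λ):
  λ = -5: algebraic multiplicity = 4, geometric multiplicity = 3

Determining the block sizes for each eigenvalue:
  λ = -5: 3 blocks summing to 4 forces exactly one block of size 2 and the rest size 1 → block sizes [2, 1, 1]

Assembling the blocks gives a Jordan form
J =
  [-5,  1,  0,  0]
  [ 0, -5,  0,  0]
  [ 0,  0, -5,  0]
  [ 0,  0,  0, -5]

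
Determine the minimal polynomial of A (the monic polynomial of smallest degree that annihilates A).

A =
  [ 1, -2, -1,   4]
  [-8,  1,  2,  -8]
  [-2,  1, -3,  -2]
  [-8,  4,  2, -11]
x^3 + 9*x^2 + 27*x + 27

The characteristic polynomial is χ_A(x) = (x + 3)^4, so the eigenvalues are known. The minimal polynomial is
  m_A(x) = Π_λ (x − λ)^{k_λ}
where k_λ is the size of the *largest* Jordan block for λ (equivalently, the smallest k with (A − λI)^k v = 0 for every generalised eigenvector v of λ).

  λ = -3: largest Jordan block has size 3, contributing (x + 3)^3

So m_A(x) = (x + 3)^3 = x^3 + 9*x^2 + 27*x + 27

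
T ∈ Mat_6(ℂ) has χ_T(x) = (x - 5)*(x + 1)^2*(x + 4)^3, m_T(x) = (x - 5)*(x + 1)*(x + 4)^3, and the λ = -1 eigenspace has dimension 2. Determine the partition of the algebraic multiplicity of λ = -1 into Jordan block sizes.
Block sizes for λ = -1: [1, 1]

Step 1 — from the characteristic polynomial, algebraic multiplicity of λ = -1 is 2. From dim ker(T − (-1)·I) = 2, there are exactly 2 Jordan blocks for λ = -1.
Step 2 — from the minimal polynomial, the factor (x + 1) tells us the largest block for λ = -1 has size 1.
Step 3 — with total size 2, 2 blocks, and largest block 1, the block sizes (in nonincreasing order) are [1, 1].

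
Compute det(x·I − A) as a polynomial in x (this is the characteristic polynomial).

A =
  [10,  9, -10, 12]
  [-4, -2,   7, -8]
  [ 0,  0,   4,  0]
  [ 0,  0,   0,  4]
x^4 - 16*x^3 + 96*x^2 - 256*x + 256

Expanding det(x·I − A) (e.g. by cofactor expansion or by noting that A is similar to its Jordan form J, which has the same characteristic polynomial as A) gives
  χ_A(x) = x^4 - 16*x^3 + 96*x^2 - 256*x + 256
which factors as (x - 4)^4. The eigenvalues (with algebraic multiplicities) are λ = 4 with multiplicity 4.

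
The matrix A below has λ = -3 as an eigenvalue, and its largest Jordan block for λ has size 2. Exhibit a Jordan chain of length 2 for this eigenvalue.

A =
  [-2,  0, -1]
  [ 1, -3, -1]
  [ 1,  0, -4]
A Jordan chain for λ = -3 of length 2:
v_1 = (1, 1, 1)ᵀ
v_2 = (1, 0, 0)ᵀ

Let N = A − (-3)·I. We want v_2 with N^2 v_2 = 0 but N^1 v_2 ≠ 0; then v_{j-1} := N · v_j for j = 2, …, 2.

Pick v_2 = (1, 0, 0)ᵀ.
Then v_1 = N · v_2 = (1, 1, 1)ᵀ.

Sanity check: (A − (-3)·I) v_1 = (0, 0, 0)ᵀ = 0. ✓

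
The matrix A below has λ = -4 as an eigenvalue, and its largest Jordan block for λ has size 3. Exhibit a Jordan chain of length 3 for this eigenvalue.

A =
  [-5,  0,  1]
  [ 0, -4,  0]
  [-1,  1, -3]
A Jordan chain for λ = -4 of length 3:
v_1 = (1, 0, 1)ᵀ
v_2 = (0, 0, 1)ᵀ
v_3 = (0, 1, 0)ᵀ

Let N = A − (-4)·I. We want v_3 with N^3 v_3 = 0 but N^2 v_3 ≠ 0; then v_{j-1} := N · v_j for j = 3, …, 2.

Pick v_3 = (0, 1, 0)ᵀ.
Then v_2 = N · v_3 = (0, 0, 1)ᵀ.
Then v_1 = N · v_2 = (1, 0, 1)ᵀ.

Sanity check: (A − (-4)·I) v_1 = (0, 0, 0)ᵀ = 0. ✓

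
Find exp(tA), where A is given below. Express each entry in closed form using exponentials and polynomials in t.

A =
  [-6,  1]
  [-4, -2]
e^{tA} =
  [-2*t*exp(-4*t) + exp(-4*t), t*exp(-4*t)]
  [-4*t*exp(-4*t), 2*t*exp(-4*t) + exp(-4*t)]

Strategy: write A = P · J · P⁻¹ where J is a Jordan canonical form, so e^{tA} = P · e^{tJ} · P⁻¹, and e^{tJ} can be computed block-by-block.

A has Jordan form
J =
  [-4,  1]
  [ 0, -4]
(up to reordering of blocks).

Per-block formulas:
  For a 2×2 Jordan block J_2(-4): exp(t · J_2(-4)) = e^(-4t)·(I + t·N), where N is the 2×2 nilpotent shift.

After assembling e^{tJ} and conjugating by P, we get:

e^{tA} =
  [-2*t*exp(-4*t) + exp(-4*t), t*exp(-4*t)]
  [-4*t*exp(-4*t), 2*t*exp(-4*t) + exp(-4*t)]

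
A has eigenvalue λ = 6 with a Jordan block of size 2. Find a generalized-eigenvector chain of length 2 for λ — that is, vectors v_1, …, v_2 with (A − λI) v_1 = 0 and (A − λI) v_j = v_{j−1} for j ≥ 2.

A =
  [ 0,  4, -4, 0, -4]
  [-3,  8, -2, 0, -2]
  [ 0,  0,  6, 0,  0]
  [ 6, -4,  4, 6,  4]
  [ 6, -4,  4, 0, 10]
A Jordan chain for λ = 6 of length 2:
v_1 = (-6, -3, 0, 6, 6)ᵀ
v_2 = (1, 0, 0, 0, 0)ᵀ

Let N = A − (6)·I. We want v_2 with N^2 v_2 = 0 but N^1 v_2 ≠ 0; then v_{j-1} := N · v_j for j = 2, …, 2.

Pick v_2 = (1, 0, 0, 0, 0)ᵀ.
Then v_1 = N · v_2 = (-6, -3, 0, 6, 6)ᵀ.

Sanity check: (A − (6)·I) v_1 = (0, 0, 0, 0, 0)ᵀ = 0. ✓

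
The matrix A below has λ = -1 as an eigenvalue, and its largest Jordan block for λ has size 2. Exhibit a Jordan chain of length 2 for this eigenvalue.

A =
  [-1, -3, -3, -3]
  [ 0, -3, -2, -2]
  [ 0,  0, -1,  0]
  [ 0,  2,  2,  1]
A Jordan chain for λ = -1 of length 2:
v_1 = (-3, -2, 0, 2)ᵀ
v_2 = (0, 1, 0, 0)ᵀ

Let N = A − (-1)·I. We want v_2 with N^2 v_2 = 0 but N^1 v_2 ≠ 0; then v_{j-1} := N · v_j for j = 2, …, 2.

Pick v_2 = (0, 1, 0, 0)ᵀ.
Then v_1 = N · v_2 = (-3, -2, 0, 2)ᵀ.

Sanity check: (A − (-1)·I) v_1 = (0, 0, 0, 0)ᵀ = 0. ✓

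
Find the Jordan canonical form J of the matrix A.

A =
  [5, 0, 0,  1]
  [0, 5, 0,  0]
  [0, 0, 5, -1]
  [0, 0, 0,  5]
J_2(5) ⊕ J_1(5) ⊕ J_1(5)

The characteristic polynomial is
  det(x·I − A) = x^4 - 20*x^3 + 150*x^2 - 500*x + 625 = (x - 5)^4

Eigenvalues and multiplicities (the geometric multiplicity of λ is n − rank(A − λI), which equals the number of Jordan blocks for λ):
  λ = 5: algebraic multiplicity = 4, geometric multiplicity = 3

Determining the block sizes for each eigenvalue:
  λ = 5: 3 blocks summing to 4 forces exactly one block of size 2 and the rest size 1 → block sizes [2, 1, 1]

Assembling the blocks gives a Jordan form
J =
  [5, 1, 0, 0]
  [0, 5, 0, 0]
  [0, 0, 5, 0]
  [0, 0, 0, 5]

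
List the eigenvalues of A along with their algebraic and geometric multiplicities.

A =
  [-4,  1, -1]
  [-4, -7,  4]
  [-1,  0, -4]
λ = -5: alg = 3, geom = 1

Step 1 — factor the characteristic polynomial to read off the algebraic multiplicities:
  χ_A(x) = (x + 5)^3

Step 2 — compute geometric multiplicities via the rank-nullity identity g(λ) = n − rank(A − λI):
  rank(A − (-5)·I) = 2, so dim ker(A − (-5)·I) = n − 2 = 1

Summary:
  λ = -5: algebraic multiplicity = 3, geometric multiplicity = 1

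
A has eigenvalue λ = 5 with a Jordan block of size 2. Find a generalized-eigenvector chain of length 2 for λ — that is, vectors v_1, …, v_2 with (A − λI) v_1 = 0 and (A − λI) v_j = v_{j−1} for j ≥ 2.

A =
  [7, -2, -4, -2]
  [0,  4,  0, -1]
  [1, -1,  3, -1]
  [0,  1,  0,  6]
A Jordan chain for λ = 5 of length 2:
v_1 = (2, 0, 1, 0)ᵀ
v_2 = (1, 0, 0, 0)ᵀ

Let N = A − (5)·I. We want v_2 with N^2 v_2 = 0 but N^1 v_2 ≠ 0; then v_{j-1} := N · v_j for j = 2, …, 2.

Pick v_2 = (1, 0, 0, 0)ᵀ.
Then v_1 = N · v_2 = (2, 0, 1, 0)ᵀ.

Sanity check: (A − (5)·I) v_1 = (0, 0, 0, 0)ᵀ = 0. ✓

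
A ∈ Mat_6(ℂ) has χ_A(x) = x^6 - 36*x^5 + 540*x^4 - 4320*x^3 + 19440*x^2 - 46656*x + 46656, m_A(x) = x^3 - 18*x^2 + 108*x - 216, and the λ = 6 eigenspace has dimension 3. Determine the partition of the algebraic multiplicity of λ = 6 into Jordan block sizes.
Block sizes for λ = 6: [3, 2, 1]

Step 1 — from the characteristic polynomial, algebraic multiplicity of λ = 6 is 6. From dim ker(A − (6)·I) = 3, there are exactly 3 Jordan blocks for λ = 6.
Step 2 — from the minimal polynomial, the factor (x − 6)^3 tells us the largest block for λ = 6 has size 3.
Step 3 — with total size 6, 3 blocks, and largest block 3, the block sizes (in nonincreasing order) are [3, 2, 1].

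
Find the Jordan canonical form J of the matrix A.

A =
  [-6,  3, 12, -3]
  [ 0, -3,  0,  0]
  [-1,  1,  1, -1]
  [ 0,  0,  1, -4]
J_3(-3) ⊕ J_1(-3)

The characteristic polynomial is
  det(x·I − A) = x^4 + 12*x^3 + 54*x^2 + 108*x + 81 = (x + 3)^4

Eigenvalues and multiplicities (the geometric multiplicity of λ is n − rank(A − λI), which equals the number of Jordan blocks for λ):
  λ = -3: algebraic multiplicity = 4, geometric multiplicity = 2

Determining the block sizes for each eigenvalue:
  λ = -3: with am = 4 and gm = 2, the partition is not yet determined (e.g. several partitions of 4 into 2 parts exist). Let N = A − (-3)·I. Computing rank(N^1) = 2, rank(N^2) = 1, rank(N^3) = 0; the number of blocks of size ≥ j is rank(N^{j−1}) − rank(N^j), giving [2, 1, 1]. So we have 1 block(s) of size 3, 1 block(s) of size 1 → block sizes [3, 1]

Assembling the blocks gives a Jordan form
J =
  [-3,  1,  0,  0]
  [ 0, -3,  1,  0]
  [ 0,  0, -3,  0]
  [ 0,  0,  0, -3]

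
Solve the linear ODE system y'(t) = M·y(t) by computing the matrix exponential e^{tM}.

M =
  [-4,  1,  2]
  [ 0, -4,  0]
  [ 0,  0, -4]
e^{tM} =
  [exp(-4*t), t*exp(-4*t), 2*t*exp(-4*t)]
  [0, exp(-4*t), 0]
  [0, 0, exp(-4*t)]

Strategy: write M = P · J · P⁻¹ where J is a Jordan canonical form, so e^{tM} = P · e^{tJ} · P⁻¹, and e^{tJ} can be computed block-by-block.

M has Jordan form
J =
  [-4,  1,  0]
  [ 0, -4,  0]
  [ 0,  0, -4]
(up to reordering of blocks).

Per-block formulas:
  For a 1×1 block at λ = -4: exp(t · [-4]) = [e^(-4t)].
  For a 2×2 Jordan block J_2(-4): exp(t · J_2(-4)) = e^(-4t)·(I + t·N), where N is the 2×2 nilpotent shift.

After assembling e^{tJ} and conjugating by P, we get:

e^{tM} =
  [exp(-4*t), t*exp(-4*t), 2*t*exp(-4*t)]
  [0, exp(-4*t), 0]
  [0, 0, exp(-4*t)]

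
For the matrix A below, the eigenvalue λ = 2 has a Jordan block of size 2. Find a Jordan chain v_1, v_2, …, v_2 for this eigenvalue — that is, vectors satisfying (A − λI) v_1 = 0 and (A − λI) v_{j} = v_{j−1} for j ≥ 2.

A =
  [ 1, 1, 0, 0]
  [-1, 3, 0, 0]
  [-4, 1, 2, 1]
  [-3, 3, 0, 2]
A Jordan chain for λ = 2 of length 2:
v_1 = (-1, -1, -4, -3)ᵀ
v_2 = (1, 0, 0, 0)ᵀ

Let N = A − (2)·I. We want v_2 with N^2 v_2 = 0 but N^1 v_2 ≠ 0; then v_{j-1} := N · v_j for j = 2, …, 2.

Pick v_2 = (1, 0, 0, 0)ᵀ.
Then v_1 = N · v_2 = (-1, -1, -4, -3)ᵀ.

Sanity check: (A − (2)·I) v_1 = (0, 0, 0, 0)ᵀ = 0. ✓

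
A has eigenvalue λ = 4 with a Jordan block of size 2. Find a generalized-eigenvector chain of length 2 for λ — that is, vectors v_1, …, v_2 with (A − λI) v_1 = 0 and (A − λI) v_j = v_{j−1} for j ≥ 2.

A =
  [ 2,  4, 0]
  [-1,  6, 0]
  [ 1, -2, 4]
A Jordan chain for λ = 4 of length 2:
v_1 = (-2, -1, 1)ᵀ
v_2 = (1, 0, 0)ᵀ

Let N = A − (4)·I. We want v_2 with N^2 v_2 = 0 but N^1 v_2 ≠ 0; then v_{j-1} := N · v_j for j = 2, …, 2.

Pick v_2 = (1, 0, 0)ᵀ.
Then v_1 = N · v_2 = (-2, -1, 1)ᵀ.

Sanity check: (A − (4)·I) v_1 = (0, 0, 0)ᵀ = 0. ✓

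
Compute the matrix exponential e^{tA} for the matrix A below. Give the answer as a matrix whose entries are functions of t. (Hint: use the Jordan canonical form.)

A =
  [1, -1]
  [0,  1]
e^{tA} =
  [exp(t), -t*exp(t)]
  [0, exp(t)]

Strategy: write A = P · J · P⁻¹ where J is a Jordan canonical form, so e^{tA} = P · e^{tJ} · P⁻¹, and e^{tJ} can be computed block-by-block.

A has Jordan form
J =
  [1, 1]
  [0, 1]
(up to reordering of blocks).

Per-block formulas:
  For a 2×2 Jordan block J_2(1): exp(t · J_2(1)) = e^(1t)·(I + t·N), where N is the 2×2 nilpotent shift.

After assembling e^{tJ} and conjugating by P, we get:

e^{tA} =
  [exp(t), -t*exp(t)]
  [0, exp(t)]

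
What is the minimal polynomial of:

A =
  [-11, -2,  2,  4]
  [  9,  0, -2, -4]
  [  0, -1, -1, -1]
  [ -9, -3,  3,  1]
x^3 + 9*x^2 + 24*x + 20

The characteristic polynomial is χ_A(x) = (x + 2)^3*(x + 5), so the eigenvalues are known. The minimal polynomial is
  m_A(x) = Π_λ (x − λ)^{k_λ}
where k_λ is the size of the *largest* Jordan block for λ (equivalently, the smallest k with (A − λI)^k v = 0 for every generalised eigenvector v of λ).

  λ = -5: largest Jordan block has size 1, contributing (x + 5)
  λ = -2: largest Jordan block has size 2, contributing (x + 2)^2

So m_A(x) = (x + 2)^2*(x + 5) = x^3 + 9*x^2 + 24*x + 20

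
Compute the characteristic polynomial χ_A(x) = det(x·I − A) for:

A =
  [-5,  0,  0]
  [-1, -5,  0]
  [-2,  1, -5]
x^3 + 15*x^2 + 75*x + 125

Expanding det(x·I − A) (e.g. by cofactor expansion or by noting that A is similar to its Jordan form J, which has the same characteristic polynomial as A) gives
  χ_A(x) = x^3 + 15*x^2 + 75*x + 125
which factors as (x + 5)^3. The eigenvalues (with algebraic multiplicities) are λ = -5 with multiplicity 3.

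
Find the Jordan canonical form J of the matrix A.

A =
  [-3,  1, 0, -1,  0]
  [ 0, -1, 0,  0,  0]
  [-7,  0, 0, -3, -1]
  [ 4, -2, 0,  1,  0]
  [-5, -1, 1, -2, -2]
J_2(-1) ⊕ J_2(-1) ⊕ J_1(-1)

The characteristic polynomial is
  det(x·I − A) = x^5 + 5*x^4 + 10*x^3 + 10*x^2 + 5*x + 1 = (x + 1)^5

Eigenvalues and multiplicities (the geometric multiplicity of λ is n − rank(A − λI), which equals the number of Jordan blocks for λ):
  λ = -1: algebraic multiplicity = 5, geometric multiplicity = 3

Determining the block sizes for each eigenvalue:
  λ = -1: with am = 5 and gm = 3, the partition is not yet determined (e.g. several partitions of 5 into 3 parts exist). Let N = A − (-1)·I. Computing rank(N^1) = 2, rank(N^2) = 0; the number of blocks of size ≥ j is rank(N^{j−1}) − rank(N^j), giving [3, 2]. So we have 2 block(s) of size 2, 1 block(s) of size 1 → block sizes [2, 2, 1]

Assembling the blocks gives a Jordan form
J =
  [-1,  1,  0,  0,  0]
  [ 0, -1,  0,  0,  0]
  [ 0,  0, -1,  1,  0]
  [ 0,  0,  0, -1,  0]
  [ 0,  0,  0,  0, -1]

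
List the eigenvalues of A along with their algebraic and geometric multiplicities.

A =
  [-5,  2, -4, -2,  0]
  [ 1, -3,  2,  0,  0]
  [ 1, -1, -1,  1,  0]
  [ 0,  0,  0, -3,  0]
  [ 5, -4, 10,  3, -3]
λ = -3: alg = 5, geom = 2

Step 1 — factor the characteristic polynomial to read off the algebraic multiplicities:
  χ_A(x) = (x + 3)^5

Step 2 — compute geometric multiplicities via the rank-nullity identity g(λ) = n − rank(A − λI):
  rank(A − (-3)·I) = 3, so dim ker(A − (-3)·I) = n − 3 = 2

Summary:
  λ = -3: algebraic multiplicity = 5, geometric multiplicity = 2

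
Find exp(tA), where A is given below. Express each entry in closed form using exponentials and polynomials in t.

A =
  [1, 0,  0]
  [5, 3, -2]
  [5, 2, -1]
e^{tA} =
  [exp(t), 0, 0]
  [5*t*exp(t), 2*t*exp(t) + exp(t), -2*t*exp(t)]
  [5*t*exp(t), 2*t*exp(t), -2*t*exp(t) + exp(t)]

Strategy: write A = P · J · P⁻¹ where J is a Jordan canonical form, so e^{tA} = P · e^{tJ} · P⁻¹, and e^{tJ} can be computed block-by-block.

A has Jordan form
J =
  [1, 1, 0]
  [0, 1, 0]
  [0, 0, 1]
(up to reordering of blocks).

Per-block formulas:
  For a 1×1 block at λ = 1: exp(t · [1]) = [e^(1t)].
  For a 2×2 Jordan block J_2(1): exp(t · J_2(1)) = e^(1t)·(I + t·N), where N is the 2×2 nilpotent shift.

After assembling e^{tJ} and conjugating by P, we get:

e^{tA} =
  [exp(t), 0, 0]
  [5*t*exp(t), 2*t*exp(t) + exp(t), -2*t*exp(t)]
  [5*t*exp(t), 2*t*exp(t), -2*t*exp(t) + exp(t)]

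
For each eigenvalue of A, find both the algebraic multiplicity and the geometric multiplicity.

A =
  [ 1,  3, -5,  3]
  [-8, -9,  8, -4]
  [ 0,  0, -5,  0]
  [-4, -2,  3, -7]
λ = -5: alg = 4, geom = 2

Step 1 — factor the characteristic polynomial to read off the algebraic multiplicities:
  χ_A(x) = (x + 5)^4

Step 2 — compute geometric multiplicities via the rank-nullity identity g(λ) = n − rank(A − λI):
  rank(A − (-5)·I) = 2, so dim ker(A − (-5)·I) = n − 2 = 2

Summary:
  λ = -5: algebraic multiplicity = 4, geometric multiplicity = 2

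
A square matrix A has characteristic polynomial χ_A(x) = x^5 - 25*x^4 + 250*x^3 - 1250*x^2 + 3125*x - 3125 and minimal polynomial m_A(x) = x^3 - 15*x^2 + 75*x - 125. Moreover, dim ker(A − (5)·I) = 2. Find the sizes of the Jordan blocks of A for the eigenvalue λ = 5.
Block sizes for λ = 5: [3, 2]

Step 1 — from the characteristic polynomial, algebraic multiplicity of λ = 5 is 5. From dim ker(A − (5)·I) = 2, there are exactly 2 Jordan blocks for λ = 5.
Step 2 — from the minimal polynomial, the factor (x − 5)^3 tells us the largest block for λ = 5 has size 3.
Step 3 — with total size 5, 2 blocks, and largest block 3, the block sizes (in nonincreasing order) are [3, 2].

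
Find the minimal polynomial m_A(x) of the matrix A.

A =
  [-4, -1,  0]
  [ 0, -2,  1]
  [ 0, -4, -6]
x^3 + 12*x^2 + 48*x + 64

The characteristic polynomial is χ_A(x) = (x + 4)^3, so the eigenvalues are known. The minimal polynomial is
  m_A(x) = Π_λ (x − λ)^{k_λ}
where k_λ is the size of the *largest* Jordan block for λ (equivalently, the smallest k with (A − λI)^k v = 0 for every generalised eigenvector v of λ).

  λ = -4: largest Jordan block has size 3, contributing (x + 4)^3

So m_A(x) = (x + 4)^3 = x^3 + 12*x^2 + 48*x + 64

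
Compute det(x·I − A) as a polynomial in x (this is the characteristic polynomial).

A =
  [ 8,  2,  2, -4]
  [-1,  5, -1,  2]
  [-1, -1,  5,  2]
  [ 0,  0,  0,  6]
x^4 - 24*x^3 + 216*x^2 - 864*x + 1296

Expanding det(x·I − A) (e.g. by cofactor expansion or by noting that A is similar to its Jordan form J, which has the same characteristic polynomial as A) gives
  χ_A(x) = x^4 - 24*x^3 + 216*x^2 - 864*x + 1296
which factors as (x - 6)^4. The eigenvalues (with algebraic multiplicities) are λ = 6 with multiplicity 4.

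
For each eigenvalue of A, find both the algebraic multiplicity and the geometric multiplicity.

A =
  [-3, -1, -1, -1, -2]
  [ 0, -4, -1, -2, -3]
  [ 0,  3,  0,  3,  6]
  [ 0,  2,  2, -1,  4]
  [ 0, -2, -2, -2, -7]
λ = -3: alg = 5, geom = 3

Step 1 — factor the characteristic polynomial to read off the algebraic multiplicities:
  χ_A(x) = (x + 3)^5

Step 2 — compute geometric multiplicities via the rank-nullity identity g(λ) = n − rank(A − λI):
  rank(A − (-3)·I) = 2, so dim ker(A − (-3)·I) = n − 2 = 3

Summary:
  λ = -3: algebraic multiplicity = 5, geometric multiplicity = 3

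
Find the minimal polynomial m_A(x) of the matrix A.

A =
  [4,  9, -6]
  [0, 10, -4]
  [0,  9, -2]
x^2 - 8*x + 16

The characteristic polynomial is χ_A(x) = (x - 4)^3, so the eigenvalues are known. The minimal polynomial is
  m_A(x) = Π_λ (x − λ)^{k_λ}
where k_λ is the size of the *largest* Jordan block for λ (equivalently, the smallest k with (A − λI)^k v = 0 for every generalised eigenvector v of λ).

  λ = 4: largest Jordan block has size 2, contributing (x − 4)^2

So m_A(x) = (x - 4)^2 = x^2 - 8*x + 16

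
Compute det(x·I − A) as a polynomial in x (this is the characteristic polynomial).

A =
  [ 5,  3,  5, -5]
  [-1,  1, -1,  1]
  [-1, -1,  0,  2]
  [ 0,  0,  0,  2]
x^4 - 8*x^3 + 24*x^2 - 32*x + 16

Expanding det(x·I − A) (e.g. by cofactor expansion or by noting that A is similar to its Jordan form J, which has the same characteristic polynomial as A) gives
  χ_A(x) = x^4 - 8*x^3 + 24*x^2 - 32*x + 16
which factors as (x - 2)^4. The eigenvalues (with algebraic multiplicities) are λ = 2 with multiplicity 4.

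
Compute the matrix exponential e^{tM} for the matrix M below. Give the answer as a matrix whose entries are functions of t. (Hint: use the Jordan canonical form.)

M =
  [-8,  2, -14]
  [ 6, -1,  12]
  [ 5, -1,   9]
e^{tM} =
  [-4*t*exp(-t) - exp(2*t) + 2*exp(-t), 2*t*exp(-t), -8*t*exp(-t) - 2*exp(2*t) + 2*exp(-t)]
  [2*exp(2*t) - 2*exp(-t), exp(-t), 4*exp(2*t) - 4*exp(-t)]
  [2*t*exp(-t) + exp(2*t) - exp(-t), -t*exp(-t), 4*t*exp(-t) + 2*exp(2*t) - exp(-t)]

Strategy: write M = P · J · P⁻¹ where J is a Jordan canonical form, so e^{tM} = P · e^{tJ} · P⁻¹, and e^{tJ} can be computed block-by-block.

M has Jordan form
J =
  [-1,  1, 0]
  [ 0, -1, 0]
  [ 0,  0, 2]
(up to reordering of blocks).

Per-block formulas:
  For a 1×1 block at λ = 2: exp(t · [2]) = [e^(2t)].
  For a 2×2 Jordan block J_2(-1): exp(t · J_2(-1)) = e^(-1t)·(I + t·N), where N is the 2×2 nilpotent shift.

After assembling e^{tJ} and conjugating by P, we get:

e^{tM} =
  [-4*t*exp(-t) - exp(2*t) + 2*exp(-t), 2*t*exp(-t), -8*t*exp(-t) - 2*exp(2*t) + 2*exp(-t)]
  [2*exp(2*t) - 2*exp(-t), exp(-t), 4*exp(2*t) - 4*exp(-t)]
  [2*t*exp(-t) + exp(2*t) - exp(-t), -t*exp(-t), 4*t*exp(-t) + 2*exp(2*t) - exp(-t)]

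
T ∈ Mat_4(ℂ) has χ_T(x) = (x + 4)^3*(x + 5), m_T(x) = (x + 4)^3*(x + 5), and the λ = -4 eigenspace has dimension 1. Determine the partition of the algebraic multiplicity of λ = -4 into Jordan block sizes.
Block sizes for λ = -4: [3]

Step 1 — from the characteristic polynomial, algebraic multiplicity of λ = -4 is 3. From dim ker(T − (-4)·I) = 1, there are exactly 1 Jordan blocks for λ = -4.
Step 2 — from the minimal polynomial, the factor (x + 4)^3 tells us the largest block for λ = -4 has size 3.
Step 3 — with total size 3, 1 blocks, and largest block 3, the block sizes (in nonincreasing order) are [3].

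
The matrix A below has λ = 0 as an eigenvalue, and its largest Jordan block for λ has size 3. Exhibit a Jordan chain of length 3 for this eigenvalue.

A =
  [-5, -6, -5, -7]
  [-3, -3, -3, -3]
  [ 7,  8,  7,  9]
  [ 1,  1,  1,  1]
A Jordan chain for λ = 0 of length 3:
v_1 = (1, 0, -1, 0)ᵀ
v_2 = (-5, -3, 7, 1)ᵀ
v_3 = (1, 0, 0, 0)ᵀ

Let N = A − (0)·I. We want v_3 with N^3 v_3 = 0 but N^2 v_3 ≠ 0; then v_{j-1} := N · v_j for j = 3, …, 2.

Pick v_3 = (1, 0, 0, 0)ᵀ.
Then v_2 = N · v_3 = (-5, -3, 7, 1)ᵀ.
Then v_1 = N · v_2 = (1, 0, -1, 0)ᵀ.

Sanity check: (A − (0)·I) v_1 = (0, 0, 0, 0)ᵀ = 0. ✓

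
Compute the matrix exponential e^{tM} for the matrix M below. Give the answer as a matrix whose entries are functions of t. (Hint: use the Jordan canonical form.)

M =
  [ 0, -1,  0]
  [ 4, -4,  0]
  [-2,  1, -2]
e^{tM} =
  [2*t*exp(-2*t) + exp(-2*t), -t*exp(-2*t), 0]
  [4*t*exp(-2*t), -2*t*exp(-2*t) + exp(-2*t), 0]
  [-2*t*exp(-2*t), t*exp(-2*t), exp(-2*t)]

Strategy: write M = P · J · P⁻¹ where J is a Jordan canonical form, so e^{tM} = P · e^{tJ} · P⁻¹, and e^{tJ} can be computed block-by-block.

M has Jordan form
J =
  [-2,  1,  0]
  [ 0, -2,  0]
  [ 0,  0, -2]
(up to reordering of blocks).

Per-block formulas:
  For a 1×1 block at λ = -2: exp(t · [-2]) = [e^(-2t)].
  For a 2×2 Jordan block J_2(-2): exp(t · J_2(-2)) = e^(-2t)·(I + t·N), where N is the 2×2 nilpotent shift.

After assembling e^{tJ} and conjugating by P, we get:

e^{tM} =
  [2*t*exp(-2*t) + exp(-2*t), -t*exp(-2*t), 0]
  [4*t*exp(-2*t), -2*t*exp(-2*t) + exp(-2*t), 0]
  [-2*t*exp(-2*t), t*exp(-2*t), exp(-2*t)]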